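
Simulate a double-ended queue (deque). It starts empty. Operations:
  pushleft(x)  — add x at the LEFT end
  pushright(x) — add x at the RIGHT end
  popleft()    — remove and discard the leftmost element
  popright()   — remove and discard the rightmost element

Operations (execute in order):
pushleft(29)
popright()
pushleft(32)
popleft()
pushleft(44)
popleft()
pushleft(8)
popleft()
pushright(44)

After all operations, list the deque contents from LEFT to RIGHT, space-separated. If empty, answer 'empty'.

pushleft(29): [29]
popright(): []
pushleft(32): [32]
popleft(): []
pushleft(44): [44]
popleft(): []
pushleft(8): [8]
popleft(): []
pushright(44): [44]

Answer: 44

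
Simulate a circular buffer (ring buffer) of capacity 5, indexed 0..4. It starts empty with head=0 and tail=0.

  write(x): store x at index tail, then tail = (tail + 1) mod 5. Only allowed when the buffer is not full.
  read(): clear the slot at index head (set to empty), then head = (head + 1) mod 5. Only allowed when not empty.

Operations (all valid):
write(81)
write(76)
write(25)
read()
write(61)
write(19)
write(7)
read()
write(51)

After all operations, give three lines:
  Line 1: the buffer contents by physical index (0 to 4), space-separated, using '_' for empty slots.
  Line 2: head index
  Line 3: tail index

Answer: 7 51 25 61 19
2
2

Derivation:
write(81): buf=[81 _ _ _ _], head=0, tail=1, size=1
write(76): buf=[81 76 _ _ _], head=0, tail=2, size=2
write(25): buf=[81 76 25 _ _], head=0, tail=3, size=3
read(): buf=[_ 76 25 _ _], head=1, tail=3, size=2
write(61): buf=[_ 76 25 61 _], head=1, tail=4, size=3
write(19): buf=[_ 76 25 61 19], head=1, tail=0, size=4
write(7): buf=[7 76 25 61 19], head=1, tail=1, size=5
read(): buf=[7 _ 25 61 19], head=2, tail=1, size=4
write(51): buf=[7 51 25 61 19], head=2, tail=2, size=5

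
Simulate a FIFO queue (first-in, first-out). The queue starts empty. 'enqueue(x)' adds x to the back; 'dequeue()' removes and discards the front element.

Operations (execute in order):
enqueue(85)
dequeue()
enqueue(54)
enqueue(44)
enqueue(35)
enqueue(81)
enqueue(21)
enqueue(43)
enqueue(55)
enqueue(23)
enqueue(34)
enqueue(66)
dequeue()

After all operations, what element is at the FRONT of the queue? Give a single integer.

Answer: 44

Derivation:
enqueue(85): queue = [85]
dequeue(): queue = []
enqueue(54): queue = [54]
enqueue(44): queue = [54, 44]
enqueue(35): queue = [54, 44, 35]
enqueue(81): queue = [54, 44, 35, 81]
enqueue(21): queue = [54, 44, 35, 81, 21]
enqueue(43): queue = [54, 44, 35, 81, 21, 43]
enqueue(55): queue = [54, 44, 35, 81, 21, 43, 55]
enqueue(23): queue = [54, 44, 35, 81, 21, 43, 55, 23]
enqueue(34): queue = [54, 44, 35, 81, 21, 43, 55, 23, 34]
enqueue(66): queue = [54, 44, 35, 81, 21, 43, 55, 23, 34, 66]
dequeue(): queue = [44, 35, 81, 21, 43, 55, 23, 34, 66]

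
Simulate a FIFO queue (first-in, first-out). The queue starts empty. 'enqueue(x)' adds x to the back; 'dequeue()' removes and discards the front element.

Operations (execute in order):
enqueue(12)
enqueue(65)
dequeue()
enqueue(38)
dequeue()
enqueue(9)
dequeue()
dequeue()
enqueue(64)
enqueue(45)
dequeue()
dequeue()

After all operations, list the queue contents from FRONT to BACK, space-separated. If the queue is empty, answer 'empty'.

Answer: empty

Derivation:
enqueue(12): [12]
enqueue(65): [12, 65]
dequeue(): [65]
enqueue(38): [65, 38]
dequeue(): [38]
enqueue(9): [38, 9]
dequeue(): [9]
dequeue(): []
enqueue(64): [64]
enqueue(45): [64, 45]
dequeue(): [45]
dequeue(): []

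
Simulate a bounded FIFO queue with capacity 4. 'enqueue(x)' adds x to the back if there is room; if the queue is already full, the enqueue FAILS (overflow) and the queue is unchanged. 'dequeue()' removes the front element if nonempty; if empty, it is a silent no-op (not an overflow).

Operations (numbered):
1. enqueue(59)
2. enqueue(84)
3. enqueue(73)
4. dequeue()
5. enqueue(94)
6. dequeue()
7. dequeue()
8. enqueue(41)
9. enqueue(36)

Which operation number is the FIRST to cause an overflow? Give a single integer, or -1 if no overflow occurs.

1. enqueue(59): size=1
2. enqueue(84): size=2
3. enqueue(73): size=3
4. dequeue(): size=2
5. enqueue(94): size=3
6. dequeue(): size=2
7. dequeue(): size=1
8. enqueue(41): size=2
9. enqueue(36): size=3

Answer: -1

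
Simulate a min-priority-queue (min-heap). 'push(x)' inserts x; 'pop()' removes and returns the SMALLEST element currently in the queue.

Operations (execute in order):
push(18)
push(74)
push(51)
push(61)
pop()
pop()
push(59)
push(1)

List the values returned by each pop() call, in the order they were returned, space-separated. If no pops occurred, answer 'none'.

Answer: 18 51

Derivation:
push(18): heap contents = [18]
push(74): heap contents = [18, 74]
push(51): heap contents = [18, 51, 74]
push(61): heap contents = [18, 51, 61, 74]
pop() → 18: heap contents = [51, 61, 74]
pop() → 51: heap contents = [61, 74]
push(59): heap contents = [59, 61, 74]
push(1): heap contents = [1, 59, 61, 74]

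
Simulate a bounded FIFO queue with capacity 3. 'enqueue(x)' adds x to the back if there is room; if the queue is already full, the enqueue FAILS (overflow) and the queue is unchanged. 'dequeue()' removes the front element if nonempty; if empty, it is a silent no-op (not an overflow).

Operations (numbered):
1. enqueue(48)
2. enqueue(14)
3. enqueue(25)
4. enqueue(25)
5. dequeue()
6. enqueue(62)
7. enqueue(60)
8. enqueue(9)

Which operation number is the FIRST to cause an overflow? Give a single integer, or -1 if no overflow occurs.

Answer: 4

Derivation:
1. enqueue(48): size=1
2. enqueue(14): size=2
3. enqueue(25): size=3
4. enqueue(25): size=3=cap → OVERFLOW (fail)
5. dequeue(): size=2
6. enqueue(62): size=3
7. enqueue(60): size=3=cap → OVERFLOW (fail)
8. enqueue(9): size=3=cap → OVERFLOW (fail)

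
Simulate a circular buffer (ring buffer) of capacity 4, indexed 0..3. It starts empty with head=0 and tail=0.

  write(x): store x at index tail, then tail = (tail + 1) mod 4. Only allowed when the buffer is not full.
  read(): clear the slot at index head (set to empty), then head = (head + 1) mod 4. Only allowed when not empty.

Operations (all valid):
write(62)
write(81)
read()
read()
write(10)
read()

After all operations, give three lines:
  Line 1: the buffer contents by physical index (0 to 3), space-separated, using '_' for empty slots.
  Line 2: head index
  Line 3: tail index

Answer: _ _ _ _
3
3

Derivation:
write(62): buf=[62 _ _ _], head=0, tail=1, size=1
write(81): buf=[62 81 _ _], head=0, tail=2, size=2
read(): buf=[_ 81 _ _], head=1, tail=2, size=1
read(): buf=[_ _ _ _], head=2, tail=2, size=0
write(10): buf=[_ _ 10 _], head=2, tail=3, size=1
read(): buf=[_ _ _ _], head=3, tail=3, size=0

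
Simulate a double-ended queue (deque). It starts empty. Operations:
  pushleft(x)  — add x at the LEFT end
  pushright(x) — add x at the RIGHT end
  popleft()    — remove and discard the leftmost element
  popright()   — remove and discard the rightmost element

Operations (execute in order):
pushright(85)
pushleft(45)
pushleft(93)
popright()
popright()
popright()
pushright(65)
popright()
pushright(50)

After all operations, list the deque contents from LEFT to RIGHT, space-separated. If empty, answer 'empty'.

Answer: 50

Derivation:
pushright(85): [85]
pushleft(45): [45, 85]
pushleft(93): [93, 45, 85]
popright(): [93, 45]
popright(): [93]
popright(): []
pushright(65): [65]
popright(): []
pushright(50): [50]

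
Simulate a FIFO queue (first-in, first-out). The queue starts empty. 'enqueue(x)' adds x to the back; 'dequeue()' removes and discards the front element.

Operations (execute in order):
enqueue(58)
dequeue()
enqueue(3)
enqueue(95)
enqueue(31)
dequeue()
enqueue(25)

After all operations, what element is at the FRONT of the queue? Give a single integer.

enqueue(58): queue = [58]
dequeue(): queue = []
enqueue(3): queue = [3]
enqueue(95): queue = [3, 95]
enqueue(31): queue = [3, 95, 31]
dequeue(): queue = [95, 31]
enqueue(25): queue = [95, 31, 25]

Answer: 95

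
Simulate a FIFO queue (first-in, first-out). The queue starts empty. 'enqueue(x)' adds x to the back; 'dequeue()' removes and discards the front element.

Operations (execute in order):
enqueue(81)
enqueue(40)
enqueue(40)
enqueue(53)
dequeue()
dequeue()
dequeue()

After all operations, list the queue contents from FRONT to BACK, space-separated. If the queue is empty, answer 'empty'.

enqueue(81): [81]
enqueue(40): [81, 40]
enqueue(40): [81, 40, 40]
enqueue(53): [81, 40, 40, 53]
dequeue(): [40, 40, 53]
dequeue(): [40, 53]
dequeue(): [53]

Answer: 53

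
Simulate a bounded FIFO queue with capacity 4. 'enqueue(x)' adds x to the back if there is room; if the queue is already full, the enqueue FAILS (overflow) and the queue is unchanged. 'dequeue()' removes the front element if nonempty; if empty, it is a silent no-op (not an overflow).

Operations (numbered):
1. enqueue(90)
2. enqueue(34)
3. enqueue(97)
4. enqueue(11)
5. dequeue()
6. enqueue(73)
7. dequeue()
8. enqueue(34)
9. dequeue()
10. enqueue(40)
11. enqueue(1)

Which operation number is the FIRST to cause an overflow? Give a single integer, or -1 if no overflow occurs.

Answer: 11

Derivation:
1. enqueue(90): size=1
2. enqueue(34): size=2
3. enqueue(97): size=3
4. enqueue(11): size=4
5. dequeue(): size=3
6. enqueue(73): size=4
7. dequeue(): size=3
8. enqueue(34): size=4
9. dequeue(): size=3
10. enqueue(40): size=4
11. enqueue(1): size=4=cap → OVERFLOW (fail)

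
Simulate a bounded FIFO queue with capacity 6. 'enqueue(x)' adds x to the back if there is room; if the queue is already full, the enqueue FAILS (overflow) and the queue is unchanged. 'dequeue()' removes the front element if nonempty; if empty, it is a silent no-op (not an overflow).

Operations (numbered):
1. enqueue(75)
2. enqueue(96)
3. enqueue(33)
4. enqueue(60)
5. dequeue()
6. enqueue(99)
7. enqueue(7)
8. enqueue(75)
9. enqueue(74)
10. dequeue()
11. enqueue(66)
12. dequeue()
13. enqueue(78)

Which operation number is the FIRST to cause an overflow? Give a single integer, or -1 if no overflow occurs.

Answer: 9

Derivation:
1. enqueue(75): size=1
2. enqueue(96): size=2
3. enqueue(33): size=3
4. enqueue(60): size=4
5. dequeue(): size=3
6. enqueue(99): size=4
7. enqueue(7): size=5
8. enqueue(75): size=6
9. enqueue(74): size=6=cap → OVERFLOW (fail)
10. dequeue(): size=5
11. enqueue(66): size=6
12. dequeue(): size=5
13. enqueue(78): size=6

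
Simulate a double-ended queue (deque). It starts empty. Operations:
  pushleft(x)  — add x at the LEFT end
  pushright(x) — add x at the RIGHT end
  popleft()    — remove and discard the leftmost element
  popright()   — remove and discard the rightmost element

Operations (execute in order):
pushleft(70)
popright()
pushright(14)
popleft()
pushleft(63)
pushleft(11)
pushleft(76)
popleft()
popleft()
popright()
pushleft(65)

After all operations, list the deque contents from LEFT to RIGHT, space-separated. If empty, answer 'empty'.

Answer: 65

Derivation:
pushleft(70): [70]
popright(): []
pushright(14): [14]
popleft(): []
pushleft(63): [63]
pushleft(11): [11, 63]
pushleft(76): [76, 11, 63]
popleft(): [11, 63]
popleft(): [63]
popright(): []
pushleft(65): [65]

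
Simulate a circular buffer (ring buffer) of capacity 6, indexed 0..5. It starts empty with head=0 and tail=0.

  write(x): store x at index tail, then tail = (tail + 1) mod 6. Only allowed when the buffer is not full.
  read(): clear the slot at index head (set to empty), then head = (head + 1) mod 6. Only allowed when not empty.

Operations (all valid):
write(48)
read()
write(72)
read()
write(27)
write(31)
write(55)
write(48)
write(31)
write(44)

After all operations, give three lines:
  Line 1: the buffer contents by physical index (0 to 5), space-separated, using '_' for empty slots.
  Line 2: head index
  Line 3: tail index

Answer: 31 44 27 31 55 48
2
2

Derivation:
write(48): buf=[48 _ _ _ _ _], head=0, tail=1, size=1
read(): buf=[_ _ _ _ _ _], head=1, tail=1, size=0
write(72): buf=[_ 72 _ _ _ _], head=1, tail=2, size=1
read(): buf=[_ _ _ _ _ _], head=2, tail=2, size=0
write(27): buf=[_ _ 27 _ _ _], head=2, tail=3, size=1
write(31): buf=[_ _ 27 31 _ _], head=2, tail=4, size=2
write(55): buf=[_ _ 27 31 55 _], head=2, tail=5, size=3
write(48): buf=[_ _ 27 31 55 48], head=2, tail=0, size=4
write(31): buf=[31 _ 27 31 55 48], head=2, tail=1, size=5
write(44): buf=[31 44 27 31 55 48], head=2, tail=2, size=6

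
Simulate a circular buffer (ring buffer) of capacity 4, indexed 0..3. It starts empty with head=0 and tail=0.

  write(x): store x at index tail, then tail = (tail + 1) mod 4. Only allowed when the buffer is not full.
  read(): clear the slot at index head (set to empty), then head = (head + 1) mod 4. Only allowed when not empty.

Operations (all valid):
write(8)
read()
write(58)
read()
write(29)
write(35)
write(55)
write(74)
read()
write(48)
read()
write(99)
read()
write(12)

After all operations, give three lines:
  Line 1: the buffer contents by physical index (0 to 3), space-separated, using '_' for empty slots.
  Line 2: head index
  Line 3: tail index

Answer: 12 74 48 99
1
1

Derivation:
write(8): buf=[8 _ _ _], head=0, tail=1, size=1
read(): buf=[_ _ _ _], head=1, tail=1, size=0
write(58): buf=[_ 58 _ _], head=1, tail=2, size=1
read(): buf=[_ _ _ _], head=2, tail=2, size=0
write(29): buf=[_ _ 29 _], head=2, tail=3, size=1
write(35): buf=[_ _ 29 35], head=2, tail=0, size=2
write(55): buf=[55 _ 29 35], head=2, tail=1, size=3
write(74): buf=[55 74 29 35], head=2, tail=2, size=4
read(): buf=[55 74 _ 35], head=3, tail=2, size=3
write(48): buf=[55 74 48 35], head=3, tail=3, size=4
read(): buf=[55 74 48 _], head=0, tail=3, size=3
write(99): buf=[55 74 48 99], head=0, tail=0, size=4
read(): buf=[_ 74 48 99], head=1, tail=0, size=3
write(12): buf=[12 74 48 99], head=1, tail=1, size=4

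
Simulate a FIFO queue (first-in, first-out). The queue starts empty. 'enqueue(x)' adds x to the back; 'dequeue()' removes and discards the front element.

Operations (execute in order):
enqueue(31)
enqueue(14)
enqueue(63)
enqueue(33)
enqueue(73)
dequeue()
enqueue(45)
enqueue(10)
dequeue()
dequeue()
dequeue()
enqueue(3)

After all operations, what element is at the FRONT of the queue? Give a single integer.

Answer: 73

Derivation:
enqueue(31): queue = [31]
enqueue(14): queue = [31, 14]
enqueue(63): queue = [31, 14, 63]
enqueue(33): queue = [31, 14, 63, 33]
enqueue(73): queue = [31, 14, 63, 33, 73]
dequeue(): queue = [14, 63, 33, 73]
enqueue(45): queue = [14, 63, 33, 73, 45]
enqueue(10): queue = [14, 63, 33, 73, 45, 10]
dequeue(): queue = [63, 33, 73, 45, 10]
dequeue(): queue = [33, 73, 45, 10]
dequeue(): queue = [73, 45, 10]
enqueue(3): queue = [73, 45, 10, 3]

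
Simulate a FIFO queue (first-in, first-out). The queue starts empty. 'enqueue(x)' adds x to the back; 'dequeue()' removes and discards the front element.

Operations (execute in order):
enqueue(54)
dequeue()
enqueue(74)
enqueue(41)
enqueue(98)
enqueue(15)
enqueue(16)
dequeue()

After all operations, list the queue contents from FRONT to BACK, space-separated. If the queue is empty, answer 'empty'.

enqueue(54): [54]
dequeue(): []
enqueue(74): [74]
enqueue(41): [74, 41]
enqueue(98): [74, 41, 98]
enqueue(15): [74, 41, 98, 15]
enqueue(16): [74, 41, 98, 15, 16]
dequeue(): [41, 98, 15, 16]

Answer: 41 98 15 16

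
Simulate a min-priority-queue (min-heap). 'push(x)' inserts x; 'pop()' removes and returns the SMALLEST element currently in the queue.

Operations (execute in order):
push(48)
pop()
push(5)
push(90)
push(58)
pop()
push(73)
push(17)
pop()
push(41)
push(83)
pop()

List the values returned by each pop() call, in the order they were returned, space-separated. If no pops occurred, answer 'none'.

Answer: 48 5 17 41

Derivation:
push(48): heap contents = [48]
pop() → 48: heap contents = []
push(5): heap contents = [5]
push(90): heap contents = [5, 90]
push(58): heap contents = [5, 58, 90]
pop() → 5: heap contents = [58, 90]
push(73): heap contents = [58, 73, 90]
push(17): heap contents = [17, 58, 73, 90]
pop() → 17: heap contents = [58, 73, 90]
push(41): heap contents = [41, 58, 73, 90]
push(83): heap contents = [41, 58, 73, 83, 90]
pop() → 41: heap contents = [58, 73, 83, 90]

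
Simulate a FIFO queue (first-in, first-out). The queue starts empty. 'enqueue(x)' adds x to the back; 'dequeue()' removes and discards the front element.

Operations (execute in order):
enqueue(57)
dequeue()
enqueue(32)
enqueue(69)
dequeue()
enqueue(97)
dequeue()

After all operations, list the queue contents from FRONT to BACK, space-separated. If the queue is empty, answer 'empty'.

Answer: 97

Derivation:
enqueue(57): [57]
dequeue(): []
enqueue(32): [32]
enqueue(69): [32, 69]
dequeue(): [69]
enqueue(97): [69, 97]
dequeue(): [97]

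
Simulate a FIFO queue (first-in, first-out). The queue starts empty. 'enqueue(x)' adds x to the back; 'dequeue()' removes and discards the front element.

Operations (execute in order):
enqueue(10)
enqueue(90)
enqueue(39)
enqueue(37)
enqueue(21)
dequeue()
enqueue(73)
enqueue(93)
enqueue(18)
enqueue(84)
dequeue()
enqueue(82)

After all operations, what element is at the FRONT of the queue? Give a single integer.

enqueue(10): queue = [10]
enqueue(90): queue = [10, 90]
enqueue(39): queue = [10, 90, 39]
enqueue(37): queue = [10, 90, 39, 37]
enqueue(21): queue = [10, 90, 39, 37, 21]
dequeue(): queue = [90, 39, 37, 21]
enqueue(73): queue = [90, 39, 37, 21, 73]
enqueue(93): queue = [90, 39, 37, 21, 73, 93]
enqueue(18): queue = [90, 39, 37, 21, 73, 93, 18]
enqueue(84): queue = [90, 39, 37, 21, 73, 93, 18, 84]
dequeue(): queue = [39, 37, 21, 73, 93, 18, 84]
enqueue(82): queue = [39, 37, 21, 73, 93, 18, 84, 82]

Answer: 39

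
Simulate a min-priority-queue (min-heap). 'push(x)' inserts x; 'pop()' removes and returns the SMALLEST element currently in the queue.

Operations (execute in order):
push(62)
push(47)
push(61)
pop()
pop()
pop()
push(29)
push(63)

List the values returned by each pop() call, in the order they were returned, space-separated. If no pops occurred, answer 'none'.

push(62): heap contents = [62]
push(47): heap contents = [47, 62]
push(61): heap contents = [47, 61, 62]
pop() → 47: heap contents = [61, 62]
pop() → 61: heap contents = [62]
pop() → 62: heap contents = []
push(29): heap contents = [29]
push(63): heap contents = [29, 63]

Answer: 47 61 62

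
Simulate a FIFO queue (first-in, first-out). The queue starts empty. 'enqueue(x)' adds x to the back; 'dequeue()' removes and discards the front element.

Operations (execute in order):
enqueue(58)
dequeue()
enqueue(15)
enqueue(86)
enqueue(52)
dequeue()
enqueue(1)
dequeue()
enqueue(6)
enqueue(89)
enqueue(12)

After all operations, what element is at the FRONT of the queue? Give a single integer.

Answer: 52

Derivation:
enqueue(58): queue = [58]
dequeue(): queue = []
enqueue(15): queue = [15]
enqueue(86): queue = [15, 86]
enqueue(52): queue = [15, 86, 52]
dequeue(): queue = [86, 52]
enqueue(1): queue = [86, 52, 1]
dequeue(): queue = [52, 1]
enqueue(6): queue = [52, 1, 6]
enqueue(89): queue = [52, 1, 6, 89]
enqueue(12): queue = [52, 1, 6, 89, 12]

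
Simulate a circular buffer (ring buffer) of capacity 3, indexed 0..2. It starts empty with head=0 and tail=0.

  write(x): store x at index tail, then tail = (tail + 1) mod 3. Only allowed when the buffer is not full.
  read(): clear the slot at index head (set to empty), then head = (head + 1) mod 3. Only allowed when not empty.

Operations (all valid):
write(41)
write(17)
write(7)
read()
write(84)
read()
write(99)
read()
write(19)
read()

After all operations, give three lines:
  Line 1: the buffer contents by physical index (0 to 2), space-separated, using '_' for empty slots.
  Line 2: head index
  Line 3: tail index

write(41): buf=[41 _ _], head=0, tail=1, size=1
write(17): buf=[41 17 _], head=0, tail=2, size=2
write(7): buf=[41 17 7], head=0, tail=0, size=3
read(): buf=[_ 17 7], head=1, tail=0, size=2
write(84): buf=[84 17 7], head=1, tail=1, size=3
read(): buf=[84 _ 7], head=2, tail=1, size=2
write(99): buf=[84 99 7], head=2, tail=2, size=3
read(): buf=[84 99 _], head=0, tail=2, size=2
write(19): buf=[84 99 19], head=0, tail=0, size=3
read(): buf=[_ 99 19], head=1, tail=0, size=2

Answer: _ 99 19
1
0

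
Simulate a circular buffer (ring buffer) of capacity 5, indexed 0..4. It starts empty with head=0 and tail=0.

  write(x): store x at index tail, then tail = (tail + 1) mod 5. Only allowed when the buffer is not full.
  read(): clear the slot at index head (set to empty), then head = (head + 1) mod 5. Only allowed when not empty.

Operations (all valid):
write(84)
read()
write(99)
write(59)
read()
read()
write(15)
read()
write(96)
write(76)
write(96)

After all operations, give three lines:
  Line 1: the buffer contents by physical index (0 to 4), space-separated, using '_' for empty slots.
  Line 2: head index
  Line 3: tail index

Answer: 76 96 _ _ 96
4
2

Derivation:
write(84): buf=[84 _ _ _ _], head=0, tail=1, size=1
read(): buf=[_ _ _ _ _], head=1, tail=1, size=0
write(99): buf=[_ 99 _ _ _], head=1, tail=2, size=1
write(59): buf=[_ 99 59 _ _], head=1, tail=3, size=2
read(): buf=[_ _ 59 _ _], head=2, tail=3, size=1
read(): buf=[_ _ _ _ _], head=3, tail=3, size=0
write(15): buf=[_ _ _ 15 _], head=3, tail=4, size=1
read(): buf=[_ _ _ _ _], head=4, tail=4, size=0
write(96): buf=[_ _ _ _ 96], head=4, tail=0, size=1
write(76): buf=[76 _ _ _ 96], head=4, tail=1, size=2
write(96): buf=[76 96 _ _ 96], head=4, tail=2, size=3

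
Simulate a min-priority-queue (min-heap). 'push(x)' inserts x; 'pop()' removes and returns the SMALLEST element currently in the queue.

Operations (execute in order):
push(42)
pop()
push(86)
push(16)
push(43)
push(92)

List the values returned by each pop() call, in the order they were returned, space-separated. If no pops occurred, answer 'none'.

Answer: 42

Derivation:
push(42): heap contents = [42]
pop() → 42: heap contents = []
push(86): heap contents = [86]
push(16): heap contents = [16, 86]
push(43): heap contents = [16, 43, 86]
push(92): heap contents = [16, 43, 86, 92]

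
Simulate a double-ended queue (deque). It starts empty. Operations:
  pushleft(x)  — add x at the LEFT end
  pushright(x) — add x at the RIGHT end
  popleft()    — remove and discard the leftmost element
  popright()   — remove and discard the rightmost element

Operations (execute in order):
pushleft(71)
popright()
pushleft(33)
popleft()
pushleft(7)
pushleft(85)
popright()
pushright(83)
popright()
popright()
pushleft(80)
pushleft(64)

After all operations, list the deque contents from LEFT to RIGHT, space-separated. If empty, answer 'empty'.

pushleft(71): [71]
popright(): []
pushleft(33): [33]
popleft(): []
pushleft(7): [7]
pushleft(85): [85, 7]
popright(): [85]
pushright(83): [85, 83]
popright(): [85]
popright(): []
pushleft(80): [80]
pushleft(64): [64, 80]

Answer: 64 80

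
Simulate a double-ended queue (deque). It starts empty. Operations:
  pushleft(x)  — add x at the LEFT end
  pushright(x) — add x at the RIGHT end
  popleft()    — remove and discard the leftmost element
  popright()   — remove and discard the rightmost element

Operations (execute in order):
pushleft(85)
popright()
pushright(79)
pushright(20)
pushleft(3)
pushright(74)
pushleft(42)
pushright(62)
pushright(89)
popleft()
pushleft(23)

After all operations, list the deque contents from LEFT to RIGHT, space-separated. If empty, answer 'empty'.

pushleft(85): [85]
popright(): []
pushright(79): [79]
pushright(20): [79, 20]
pushleft(3): [3, 79, 20]
pushright(74): [3, 79, 20, 74]
pushleft(42): [42, 3, 79, 20, 74]
pushright(62): [42, 3, 79, 20, 74, 62]
pushright(89): [42, 3, 79, 20, 74, 62, 89]
popleft(): [3, 79, 20, 74, 62, 89]
pushleft(23): [23, 3, 79, 20, 74, 62, 89]

Answer: 23 3 79 20 74 62 89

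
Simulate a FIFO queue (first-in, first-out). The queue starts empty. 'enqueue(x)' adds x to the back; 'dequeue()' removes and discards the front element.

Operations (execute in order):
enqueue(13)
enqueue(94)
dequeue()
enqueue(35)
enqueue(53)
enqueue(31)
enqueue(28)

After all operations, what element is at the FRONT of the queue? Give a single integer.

Answer: 94

Derivation:
enqueue(13): queue = [13]
enqueue(94): queue = [13, 94]
dequeue(): queue = [94]
enqueue(35): queue = [94, 35]
enqueue(53): queue = [94, 35, 53]
enqueue(31): queue = [94, 35, 53, 31]
enqueue(28): queue = [94, 35, 53, 31, 28]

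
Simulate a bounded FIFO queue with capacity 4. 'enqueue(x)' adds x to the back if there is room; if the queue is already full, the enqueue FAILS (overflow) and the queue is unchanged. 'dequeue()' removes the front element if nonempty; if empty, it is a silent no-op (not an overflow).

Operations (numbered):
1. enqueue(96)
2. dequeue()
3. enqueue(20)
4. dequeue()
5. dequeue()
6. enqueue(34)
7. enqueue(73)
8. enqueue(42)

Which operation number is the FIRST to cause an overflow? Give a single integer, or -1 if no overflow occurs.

Answer: -1

Derivation:
1. enqueue(96): size=1
2. dequeue(): size=0
3. enqueue(20): size=1
4. dequeue(): size=0
5. dequeue(): empty, no-op, size=0
6. enqueue(34): size=1
7. enqueue(73): size=2
8. enqueue(42): size=3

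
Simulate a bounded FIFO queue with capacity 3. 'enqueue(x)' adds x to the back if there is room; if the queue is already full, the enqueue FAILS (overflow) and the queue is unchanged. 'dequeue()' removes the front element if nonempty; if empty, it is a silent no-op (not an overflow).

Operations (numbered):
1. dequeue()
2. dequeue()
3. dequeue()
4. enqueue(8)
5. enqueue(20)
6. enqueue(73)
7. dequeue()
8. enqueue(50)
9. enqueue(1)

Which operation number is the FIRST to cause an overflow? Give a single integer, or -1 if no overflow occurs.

Answer: 9

Derivation:
1. dequeue(): empty, no-op, size=0
2. dequeue(): empty, no-op, size=0
3. dequeue(): empty, no-op, size=0
4. enqueue(8): size=1
5. enqueue(20): size=2
6. enqueue(73): size=3
7. dequeue(): size=2
8. enqueue(50): size=3
9. enqueue(1): size=3=cap → OVERFLOW (fail)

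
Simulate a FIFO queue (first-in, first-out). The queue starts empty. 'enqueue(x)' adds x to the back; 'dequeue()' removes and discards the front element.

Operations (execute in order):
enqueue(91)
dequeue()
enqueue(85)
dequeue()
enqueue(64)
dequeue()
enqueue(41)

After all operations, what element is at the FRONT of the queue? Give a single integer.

Answer: 41

Derivation:
enqueue(91): queue = [91]
dequeue(): queue = []
enqueue(85): queue = [85]
dequeue(): queue = []
enqueue(64): queue = [64]
dequeue(): queue = []
enqueue(41): queue = [41]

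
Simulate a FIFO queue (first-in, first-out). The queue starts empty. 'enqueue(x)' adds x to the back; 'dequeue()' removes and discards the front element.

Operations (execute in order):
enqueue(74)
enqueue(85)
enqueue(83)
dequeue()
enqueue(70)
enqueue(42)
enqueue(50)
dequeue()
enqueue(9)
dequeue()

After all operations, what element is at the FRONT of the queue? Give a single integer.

enqueue(74): queue = [74]
enqueue(85): queue = [74, 85]
enqueue(83): queue = [74, 85, 83]
dequeue(): queue = [85, 83]
enqueue(70): queue = [85, 83, 70]
enqueue(42): queue = [85, 83, 70, 42]
enqueue(50): queue = [85, 83, 70, 42, 50]
dequeue(): queue = [83, 70, 42, 50]
enqueue(9): queue = [83, 70, 42, 50, 9]
dequeue(): queue = [70, 42, 50, 9]

Answer: 70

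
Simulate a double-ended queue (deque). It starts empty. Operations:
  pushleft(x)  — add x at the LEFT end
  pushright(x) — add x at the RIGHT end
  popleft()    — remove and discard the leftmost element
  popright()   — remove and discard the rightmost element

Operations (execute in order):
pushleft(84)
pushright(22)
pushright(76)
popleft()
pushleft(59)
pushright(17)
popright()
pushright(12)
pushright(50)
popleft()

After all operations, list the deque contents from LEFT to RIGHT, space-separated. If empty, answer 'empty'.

pushleft(84): [84]
pushright(22): [84, 22]
pushright(76): [84, 22, 76]
popleft(): [22, 76]
pushleft(59): [59, 22, 76]
pushright(17): [59, 22, 76, 17]
popright(): [59, 22, 76]
pushright(12): [59, 22, 76, 12]
pushright(50): [59, 22, 76, 12, 50]
popleft(): [22, 76, 12, 50]

Answer: 22 76 12 50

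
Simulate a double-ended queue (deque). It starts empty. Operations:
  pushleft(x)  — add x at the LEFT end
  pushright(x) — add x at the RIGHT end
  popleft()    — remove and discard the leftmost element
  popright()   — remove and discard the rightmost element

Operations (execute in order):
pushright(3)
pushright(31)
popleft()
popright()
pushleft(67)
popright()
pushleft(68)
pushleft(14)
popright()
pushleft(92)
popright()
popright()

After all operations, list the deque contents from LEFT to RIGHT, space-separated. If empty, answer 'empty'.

pushright(3): [3]
pushright(31): [3, 31]
popleft(): [31]
popright(): []
pushleft(67): [67]
popright(): []
pushleft(68): [68]
pushleft(14): [14, 68]
popright(): [14]
pushleft(92): [92, 14]
popright(): [92]
popright(): []

Answer: empty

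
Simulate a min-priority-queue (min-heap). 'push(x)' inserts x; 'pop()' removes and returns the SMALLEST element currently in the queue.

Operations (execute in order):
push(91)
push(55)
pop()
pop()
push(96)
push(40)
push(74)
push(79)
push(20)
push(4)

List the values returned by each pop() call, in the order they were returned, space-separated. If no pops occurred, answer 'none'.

push(91): heap contents = [91]
push(55): heap contents = [55, 91]
pop() → 55: heap contents = [91]
pop() → 91: heap contents = []
push(96): heap contents = [96]
push(40): heap contents = [40, 96]
push(74): heap contents = [40, 74, 96]
push(79): heap contents = [40, 74, 79, 96]
push(20): heap contents = [20, 40, 74, 79, 96]
push(4): heap contents = [4, 20, 40, 74, 79, 96]

Answer: 55 91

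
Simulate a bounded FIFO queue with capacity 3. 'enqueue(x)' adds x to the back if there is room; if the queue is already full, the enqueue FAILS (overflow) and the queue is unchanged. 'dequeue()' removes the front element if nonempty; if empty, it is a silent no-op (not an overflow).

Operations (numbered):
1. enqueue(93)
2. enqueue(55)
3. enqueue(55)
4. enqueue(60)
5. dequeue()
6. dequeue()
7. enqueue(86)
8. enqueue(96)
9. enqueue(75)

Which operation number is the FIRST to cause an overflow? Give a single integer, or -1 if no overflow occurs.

1. enqueue(93): size=1
2. enqueue(55): size=2
3. enqueue(55): size=3
4. enqueue(60): size=3=cap → OVERFLOW (fail)
5. dequeue(): size=2
6. dequeue(): size=1
7. enqueue(86): size=2
8. enqueue(96): size=3
9. enqueue(75): size=3=cap → OVERFLOW (fail)

Answer: 4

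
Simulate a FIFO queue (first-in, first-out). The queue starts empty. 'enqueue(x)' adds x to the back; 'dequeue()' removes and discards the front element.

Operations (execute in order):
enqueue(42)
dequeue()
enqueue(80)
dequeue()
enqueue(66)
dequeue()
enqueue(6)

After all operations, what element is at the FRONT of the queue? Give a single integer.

enqueue(42): queue = [42]
dequeue(): queue = []
enqueue(80): queue = [80]
dequeue(): queue = []
enqueue(66): queue = [66]
dequeue(): queue = []
enqueue(6): queue = [6]

Answer: 6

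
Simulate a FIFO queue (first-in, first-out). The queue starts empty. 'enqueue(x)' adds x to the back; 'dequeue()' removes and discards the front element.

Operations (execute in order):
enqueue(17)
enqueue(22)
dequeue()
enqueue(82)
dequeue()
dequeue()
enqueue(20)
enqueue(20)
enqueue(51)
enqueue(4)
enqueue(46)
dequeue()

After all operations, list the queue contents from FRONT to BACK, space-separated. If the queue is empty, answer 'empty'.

enqueue(17): [17]
enqueue(22): [17, 22]
dequeue(): [22]
enqueue(82): [22, 82]
dequeue(): [82]
dequeue(): []
enqueue(20): [20]
enqueue(20): [20, 20]
enqueue(51): [20, 20, 51]
enqueue(4): [20, 20, 51, 4]
enqueue(46): [20, 20, 51, 4, 46]
dequeue(): [20, 51, 4, 46]

Answer: 20 51 4 46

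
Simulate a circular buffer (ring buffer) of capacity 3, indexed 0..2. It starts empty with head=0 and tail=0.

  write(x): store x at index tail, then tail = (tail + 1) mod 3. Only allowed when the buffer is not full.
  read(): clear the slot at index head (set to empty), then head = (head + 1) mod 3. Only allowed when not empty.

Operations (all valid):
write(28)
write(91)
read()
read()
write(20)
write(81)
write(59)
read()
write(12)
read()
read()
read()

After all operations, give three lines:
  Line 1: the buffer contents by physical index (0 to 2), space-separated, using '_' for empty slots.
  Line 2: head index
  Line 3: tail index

write(28): buf=[28 _ _], head=0, tail=1, size=1
write(91): buf=[28 91 _], head=0, tail=2, size=2
read(): buf=[_ 91 _], head=1, tail=2, size=1
read(): buf=[_ _ _], head=2, tail=2, size=0
write(20): buf=[_ _ 20], head=2, tail=0, size=1
write(81): buf=[81 _ 20], head=2, tail=1, size=2
write(59): buf=[81 59 20], head=2, tail=2, size=3
read(): buf=[81 59 _], head=0, tail=2, size=2
write(12): buf=[81 59 12], head=0, tail=0, size=3
read(): buf=[_ 59 12], head=1, tail=0, size=2
read(): buf=[_ _ 12], head=2, tail=0, size=1
read(): buf=[_ _ _], head=0, tail=0, size=0

Answer: _ _ _
0
0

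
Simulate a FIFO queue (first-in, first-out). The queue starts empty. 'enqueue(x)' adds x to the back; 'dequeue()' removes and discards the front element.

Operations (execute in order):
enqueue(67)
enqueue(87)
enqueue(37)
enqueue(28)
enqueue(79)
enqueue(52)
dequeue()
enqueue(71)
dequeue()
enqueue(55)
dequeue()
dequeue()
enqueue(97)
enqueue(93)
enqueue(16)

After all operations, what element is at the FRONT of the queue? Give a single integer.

enqueue(67): queue = [67]
enqueue(87): queue = [67, 87]
enqueue(37): queue = [67, 87, 37]
enqueue(28): queue = [67, 87, 37, 28]
enqueue(79): queue = [67, 87, 37, 28, 79]
enqueue(52): queue = [67, 87, 37, 28, 79, 52]
dequeue(): queue = [87, 37, 28, 79, 52]
enqueue(71): queue = [87, 37, 28, 79, 52, 71]
dequeue(): queue = [37, 28, 79, 52, 71]
enqueue(55): queue = [37, 28, 79, 52, 71, 55]
dequeue(): queue = [28, 79, 52, 71, 55]
dequeue(): queue = [79, 52, 71, 55]
enqueue(97): queue = [79, 52, 71, 55, 97]
enqueue(93): queue = [79, 52, 71, 55, 97, 93]
enqueue(16): queue = [79, 52, 71, 55, 97, 93, 16]

Answer: 79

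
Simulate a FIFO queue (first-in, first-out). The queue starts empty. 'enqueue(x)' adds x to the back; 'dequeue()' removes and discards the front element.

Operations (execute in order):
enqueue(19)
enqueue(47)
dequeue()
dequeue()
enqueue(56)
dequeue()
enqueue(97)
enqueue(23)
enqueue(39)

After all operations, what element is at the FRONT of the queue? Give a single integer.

enqueue(19): queue = [19]
enqueue(47): queue = [19, 47]
dequeue(): queue = [47]
dequeue(): queue = []
enqueue(56): queue = [56]
dequeue(): queue = []
enqueue(97): queue = [97]
enqueue(23): queue = [97, 23]
enqueue(39): queue = [97, 23, 39]

Answer: 97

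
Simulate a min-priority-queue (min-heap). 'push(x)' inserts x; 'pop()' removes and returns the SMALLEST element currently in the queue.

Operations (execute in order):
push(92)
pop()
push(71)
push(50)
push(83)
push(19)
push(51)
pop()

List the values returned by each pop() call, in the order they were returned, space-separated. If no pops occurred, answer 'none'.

push(92): heap contents = [92]
pop() → 92: heap contents = []
push(71): heap contents = [71]
push(50): heap contents = [50, 71]
push(83): heap contents = [50, 71, 83]
push(19): heap contents = [19, 50, 71, 83]
push(51): heap contents = [19, 50, 51, 71, 83]
pop() → 19: heap contents = [50, 51, 71, 83]

Answer: 92 19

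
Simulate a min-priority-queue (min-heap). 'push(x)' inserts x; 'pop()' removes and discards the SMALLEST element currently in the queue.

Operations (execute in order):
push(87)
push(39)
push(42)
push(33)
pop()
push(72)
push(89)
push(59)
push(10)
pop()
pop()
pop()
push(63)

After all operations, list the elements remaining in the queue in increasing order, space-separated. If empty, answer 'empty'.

Answer: 59 63 72 87 89

Derivation:
push(87): heap contents = [87]
push(39): heap contents = [39, 87]
push(42): heap contents = [39, 42, 87]
push(33): heap contents = [33, 39, 42, 87]
pop() → 33: heap contents = [39, 42, 87]
push(72): heap contents = [39, 42, 72, 87]
push(89): heap contents = [39, 42, 72, 87, 89]
push(59): heap contents = [39, 42, 59, 72, 87, 89]
push(10): heap contents = [10, 39, 42, 59, 72, 87, 89]
pop() → 10: heap contents = [39, 42, 59, 72, 87, 89]
pop() → 39: heap contents = [42, 59, 72, 87, 89]
pop() → 42: heap contents = [59, 72, 87, 89]
push(63): heap contents = [59, 63, 72, 87, 89]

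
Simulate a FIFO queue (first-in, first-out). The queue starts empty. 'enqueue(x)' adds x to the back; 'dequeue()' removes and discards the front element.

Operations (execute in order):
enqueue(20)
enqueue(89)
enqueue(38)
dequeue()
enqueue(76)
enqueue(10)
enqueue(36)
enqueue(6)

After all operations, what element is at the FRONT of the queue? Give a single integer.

enqueue(20): queue = [20]
enqueue(89): queue = [20, 89]
enqueue(38): queue = [20, 89, 38]
dequeue(): queue = [89, 38]
enqueue(76): queue = [89, 38, 76]
enqueue(10): queue = [89, 38, 76, 10]
enqueue(36): queue = [89, 38, 76, 10, 36]
enqueue(6): queue = [89, 38, 76, 10, 36, 6]

Answer: 89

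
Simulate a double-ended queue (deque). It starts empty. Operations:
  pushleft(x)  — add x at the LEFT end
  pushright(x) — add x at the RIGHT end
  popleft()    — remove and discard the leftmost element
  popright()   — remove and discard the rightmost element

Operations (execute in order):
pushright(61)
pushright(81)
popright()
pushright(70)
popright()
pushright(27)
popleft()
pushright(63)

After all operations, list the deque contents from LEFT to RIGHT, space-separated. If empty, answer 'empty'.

Answer: 27 63

Derivation:
pushright(61): [61]
pushright(81): [61, 81]
popright(): [61]
pushright(70): [61, 70]
popright(): [61]
pushright(27): [61, 27]
popleft(): [27]
pushright(63): [27, 63]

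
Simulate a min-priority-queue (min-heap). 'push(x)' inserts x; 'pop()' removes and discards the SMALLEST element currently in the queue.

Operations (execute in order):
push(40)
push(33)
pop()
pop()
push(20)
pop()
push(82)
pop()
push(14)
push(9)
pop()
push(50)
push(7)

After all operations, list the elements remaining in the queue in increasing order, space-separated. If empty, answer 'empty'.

push(40): heap contents = [40]
push(33): heap contents = [33, 40]
pop() → 33: heap contents = [40]
pop() → 40: heap contents = []
push(20): heap contents = [20]
pop() → 20: heap contents = []
push(82): heap contents = [82]
pop() → 82: heap contents = []
push(14): heap contents = [14]
push(9): heap contents = [9, 14]
pop() → 9: heap contents = [14]
push(50): heap contents = [14, 50]
push(7): heap contents = [7, 14, 50]

Answer: 7 14 50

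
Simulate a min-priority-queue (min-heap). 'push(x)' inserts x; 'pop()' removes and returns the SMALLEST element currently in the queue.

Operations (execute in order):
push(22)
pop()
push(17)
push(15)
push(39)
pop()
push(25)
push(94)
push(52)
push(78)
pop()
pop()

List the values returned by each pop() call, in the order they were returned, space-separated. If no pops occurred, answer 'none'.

push(22): heap contents = [22]
pop() → 22: heap contents = []
push(17): heap contents = [17]
push(15): heap contents = [15, 17]
push(39): heap contents = [15, 17, 39]
pop() → 15: heap contents = [17, 39]
push(25): heap contents = [17, 25, 39]
push(94): heap contents = [17, 25, 39, 94]
push(52): heap contents = [17, 25, 39, 52, 94]
push(78): heap contents = [17, 25, 39, 52, 78, 94]
pop() → 17: heap contents = [25, 39, 52, 78, 94]
pop() → 25: heap contents = [39, 52, 78, 94]

Answer: 22 15 17 25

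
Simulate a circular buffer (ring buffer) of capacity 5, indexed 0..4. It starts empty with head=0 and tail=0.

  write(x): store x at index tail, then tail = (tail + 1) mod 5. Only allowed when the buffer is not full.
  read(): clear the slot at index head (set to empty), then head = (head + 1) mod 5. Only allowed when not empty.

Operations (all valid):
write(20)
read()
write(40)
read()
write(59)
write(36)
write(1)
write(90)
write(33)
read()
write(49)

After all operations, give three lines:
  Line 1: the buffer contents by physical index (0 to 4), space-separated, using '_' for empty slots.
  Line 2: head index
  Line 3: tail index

write(20): buf=[20 _ _ _ _], head=0, tail=1, size=1
read(): buf=[_ _ _ _ _], head=1, tail=1, size=0
write(40): buf=[_ 40 _ _ _], head=1, tail=2, size=1
read(): buf=[_ _ _ _ _], head=2, tail=2, size=0
write(59): buf=[_ _ 59 _ _], head=2, tail=3, size=1
write(36): buf=[_ _ 59 36 _], head=2, tail=4, size=2
write(1): buf=[_ _ 59 36 1], head=2, tail=0, size=3
write(90): buf=[90 _ 59 36 1], head=2, tail=1, size=4
write(33): buf=[90 33 59 36 1], head=2, tail=2, size=5
read(): buf=[90 33 _ 36 1], head=3, tail=2, size=4
write(49): buf=[90 33 49 36 1], head=3, tail=3, size=5

Answer: 90 33 49 36 1
3
3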